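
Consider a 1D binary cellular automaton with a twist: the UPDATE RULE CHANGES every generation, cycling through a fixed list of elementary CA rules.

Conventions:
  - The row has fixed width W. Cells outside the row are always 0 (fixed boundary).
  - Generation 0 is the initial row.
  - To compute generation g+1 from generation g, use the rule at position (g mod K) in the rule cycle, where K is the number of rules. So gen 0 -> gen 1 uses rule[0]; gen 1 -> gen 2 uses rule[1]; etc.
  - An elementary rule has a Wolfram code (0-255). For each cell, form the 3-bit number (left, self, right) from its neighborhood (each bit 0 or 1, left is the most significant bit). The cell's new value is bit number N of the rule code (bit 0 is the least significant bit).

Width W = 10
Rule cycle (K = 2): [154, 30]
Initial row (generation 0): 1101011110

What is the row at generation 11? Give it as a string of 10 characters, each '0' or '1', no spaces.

Answer: 1110110010

Derivation:
Gen 0: 1101011110
Gen 1 (rule 154): 1000011101
Gen 2 (rule 30): 1100110001
Gen 3 (rule 154): 1011101010
Gen 4 (rule 30): 1010001011
Gen 5 (rule 154): 0001010010
Gen 6 (rule 30): 0011011111
Gen 7 (rule 154): 0110011110
Gen 8 (rule 30): 1101110001
Gen 9 (rule 154): 1001101010
Gen 10 (rule 30): 1111001011
Gen 11 (rule 154): 1110110010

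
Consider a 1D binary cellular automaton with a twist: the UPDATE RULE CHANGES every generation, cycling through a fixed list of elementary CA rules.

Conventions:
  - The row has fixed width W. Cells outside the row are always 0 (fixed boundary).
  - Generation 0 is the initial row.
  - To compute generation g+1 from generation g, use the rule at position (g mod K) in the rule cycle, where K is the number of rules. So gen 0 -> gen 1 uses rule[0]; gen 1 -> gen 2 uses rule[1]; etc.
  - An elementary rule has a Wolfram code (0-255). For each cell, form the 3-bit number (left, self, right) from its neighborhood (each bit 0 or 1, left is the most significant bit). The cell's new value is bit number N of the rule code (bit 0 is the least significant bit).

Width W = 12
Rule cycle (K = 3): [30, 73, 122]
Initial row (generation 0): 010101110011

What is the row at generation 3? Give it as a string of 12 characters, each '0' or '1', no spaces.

Answer: 111000010101

Derivation:
Gen 0: 010101110011
Gen 1 (rule 30): 110101001110
Gen 2 (rule 73): 110000001010
Gen 3 (rule 122): 111000010101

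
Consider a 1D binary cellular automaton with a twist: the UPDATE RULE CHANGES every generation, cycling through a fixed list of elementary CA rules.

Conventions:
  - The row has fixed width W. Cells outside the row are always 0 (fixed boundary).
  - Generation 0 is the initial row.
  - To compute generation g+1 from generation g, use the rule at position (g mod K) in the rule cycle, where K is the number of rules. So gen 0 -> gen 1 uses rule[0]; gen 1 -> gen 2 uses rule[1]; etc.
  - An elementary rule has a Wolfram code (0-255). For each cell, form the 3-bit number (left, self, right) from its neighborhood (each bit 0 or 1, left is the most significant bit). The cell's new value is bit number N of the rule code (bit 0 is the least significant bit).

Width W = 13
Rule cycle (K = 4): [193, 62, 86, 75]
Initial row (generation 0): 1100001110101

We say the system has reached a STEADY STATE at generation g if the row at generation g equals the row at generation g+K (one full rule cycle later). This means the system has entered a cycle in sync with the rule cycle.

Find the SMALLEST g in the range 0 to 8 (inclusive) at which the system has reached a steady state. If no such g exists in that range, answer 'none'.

Answer: none

Derivation:
Gen 0: 1100001110101
Gen 1 (rule 193): 0101100110000
Gen 2 (rule 62): 1111011101000
Gen 3 (rule 86): 0001000101100
Gen 4 (rule 75): 1110011001101
Gen 5 (rule 193): 0110001000100
Gen 6 (rule 62): 1101011101110
Gen 7 (rule 86): 0101000100011
Gen 8 (rule 75): 1000011001111
Gen 9 (rule 193): 0011001000111
Gen 10 (rule 62): 0110111101100
Gen 11 (rule 86): 1010000100110
Gen 12 (rule 75): 0000111001110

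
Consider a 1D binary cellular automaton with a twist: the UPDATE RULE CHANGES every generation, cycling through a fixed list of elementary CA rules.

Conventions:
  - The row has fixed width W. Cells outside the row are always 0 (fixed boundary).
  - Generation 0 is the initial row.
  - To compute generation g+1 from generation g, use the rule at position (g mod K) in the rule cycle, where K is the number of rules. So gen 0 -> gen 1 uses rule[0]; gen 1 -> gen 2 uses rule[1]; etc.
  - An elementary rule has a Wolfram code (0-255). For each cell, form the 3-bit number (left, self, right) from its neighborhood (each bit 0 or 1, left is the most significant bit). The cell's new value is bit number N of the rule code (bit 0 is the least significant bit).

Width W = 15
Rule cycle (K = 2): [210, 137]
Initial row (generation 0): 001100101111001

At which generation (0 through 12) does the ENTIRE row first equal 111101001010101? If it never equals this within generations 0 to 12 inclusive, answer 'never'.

Gen 0: 001100101111001
Gen 1 (rule 210): 010111000111110
Gen 2 (rule 137): 000110010111100
Gen 3 (rule 210): 001011100011110
Gen 4 (rule 137): 100011001011100
Gen 5 (rule 210): 010101110001110
Gen 6 (rule 137): 000001100101100
Gen 7 (rule 210): 000010111000110
Gen 8 (rule 137): 111000110010100
Gen 9 (rule 210): 011101011100010
Gen 10 (rule 137): 011000011001000
Gen 11 (rule 210): 101100101110100
Gen 12 (rule 137): 001000001100001

Answer: never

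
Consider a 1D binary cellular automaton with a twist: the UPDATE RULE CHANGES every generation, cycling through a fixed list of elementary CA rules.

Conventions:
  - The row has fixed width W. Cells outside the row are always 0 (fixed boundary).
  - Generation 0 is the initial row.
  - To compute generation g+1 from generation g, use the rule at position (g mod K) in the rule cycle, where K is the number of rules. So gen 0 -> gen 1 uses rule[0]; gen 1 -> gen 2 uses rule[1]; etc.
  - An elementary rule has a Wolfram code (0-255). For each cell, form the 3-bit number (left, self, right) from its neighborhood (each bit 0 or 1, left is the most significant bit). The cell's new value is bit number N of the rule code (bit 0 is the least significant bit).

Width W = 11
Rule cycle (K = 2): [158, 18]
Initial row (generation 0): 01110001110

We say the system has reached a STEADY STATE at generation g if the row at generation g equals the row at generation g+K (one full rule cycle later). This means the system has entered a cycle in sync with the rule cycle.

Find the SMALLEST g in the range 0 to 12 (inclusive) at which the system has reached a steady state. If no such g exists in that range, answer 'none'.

Gen 0: 01110001110
Gen 1 (rule 158): 11101011101
Gen 2 (rule 18): 00000000000
Gen 3 (rule 158): 00000000000
Gen 4 (rule 18): 00000000000
Gen 5 (rule 158): 00000000000
Gen 6 (rule 18): 00000000000
Gen 7 (rule 158): 00000000000
Gen 8 (rule 18): 00000000000
Gen 9 (rule 158): 00000000000
Gen 10 (rule 18): 00000000000
Gen 11 (rule 158): 00000000000
Gen 12 (rule 18): 00000000000
Gen 13 (rule 158): 00000000000
Gen 14 (rule 18): 00000000000

Answer: 2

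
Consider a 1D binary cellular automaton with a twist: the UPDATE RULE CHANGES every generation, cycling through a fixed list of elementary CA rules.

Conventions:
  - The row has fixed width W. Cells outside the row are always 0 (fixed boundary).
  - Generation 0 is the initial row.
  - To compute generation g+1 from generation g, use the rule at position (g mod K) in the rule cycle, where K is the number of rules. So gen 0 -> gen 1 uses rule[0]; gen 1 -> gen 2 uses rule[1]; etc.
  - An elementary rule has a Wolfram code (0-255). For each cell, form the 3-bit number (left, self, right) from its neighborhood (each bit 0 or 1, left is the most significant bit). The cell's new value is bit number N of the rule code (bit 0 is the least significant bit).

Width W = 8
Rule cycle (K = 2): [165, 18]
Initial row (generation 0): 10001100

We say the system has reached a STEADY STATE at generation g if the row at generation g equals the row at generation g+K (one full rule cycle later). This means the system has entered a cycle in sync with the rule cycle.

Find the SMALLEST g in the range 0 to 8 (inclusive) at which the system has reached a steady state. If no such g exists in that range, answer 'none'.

Gen 0: 10001100
Gen 1 (rule 165): 10100001
Gen 2 (rule 18): 00010010
Gen 3 (rule 165): 11010010
Gen 4 (rule 18): 00001101
Gen 5 (rule 165): 11100011
Gen 6 (rule 18): 00010100
Gen 7 (rule 165): 11011101
Gen 8 (rule 18): 00000000
Gen 9 (rule 165): 11111111
Gen 10 (rule 18): 00000000

Answer: 8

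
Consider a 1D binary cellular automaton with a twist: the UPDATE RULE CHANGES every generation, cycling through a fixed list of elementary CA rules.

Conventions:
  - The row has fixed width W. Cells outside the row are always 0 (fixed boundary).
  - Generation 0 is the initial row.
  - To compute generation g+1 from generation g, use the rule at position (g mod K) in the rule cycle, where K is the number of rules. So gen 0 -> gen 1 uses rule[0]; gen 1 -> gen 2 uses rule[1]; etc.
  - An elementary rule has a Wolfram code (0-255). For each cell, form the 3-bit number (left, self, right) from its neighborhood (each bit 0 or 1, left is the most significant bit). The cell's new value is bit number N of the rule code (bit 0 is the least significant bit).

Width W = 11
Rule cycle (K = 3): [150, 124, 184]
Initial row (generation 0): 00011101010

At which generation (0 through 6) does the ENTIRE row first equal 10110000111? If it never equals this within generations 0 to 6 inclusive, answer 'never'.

Gen 0: 00011101010
Gen 1 (rule 150): 00101001011
Gen 2 (rule 124): 00111101111
Gen 3 (rule 184): 00111011110
Gen 4 (rule 150): 01010001101
Gen 5 (rule 124): 01111001111
Gen 6 (rule 184): 01110101110

Answer: never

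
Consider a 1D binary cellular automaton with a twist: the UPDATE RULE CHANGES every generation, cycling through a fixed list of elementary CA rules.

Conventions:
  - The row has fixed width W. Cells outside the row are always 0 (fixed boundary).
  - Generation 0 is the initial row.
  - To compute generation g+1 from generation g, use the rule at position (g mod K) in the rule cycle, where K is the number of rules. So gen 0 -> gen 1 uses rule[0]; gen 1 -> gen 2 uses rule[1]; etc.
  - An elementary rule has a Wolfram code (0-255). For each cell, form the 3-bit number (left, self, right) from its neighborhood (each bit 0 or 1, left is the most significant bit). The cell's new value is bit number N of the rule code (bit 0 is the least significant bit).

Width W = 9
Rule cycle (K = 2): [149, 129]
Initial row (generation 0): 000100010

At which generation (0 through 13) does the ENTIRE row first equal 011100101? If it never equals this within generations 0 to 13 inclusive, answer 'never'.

Answer: 5

Derivation:
Gen 0: 000100010
Gen 1 (rule 149): 110111011
Gen 2 (rule 129): 000010000
Gen 3 (rule 149): 111011111
Gen 4 (rule 129): 010001110
Gen 5 (rule 149): 011100101
Gen 6 (rule 129): 001000000
Gen 7 (rule 149): 101111111
Gen 8 (rule 129): 000111110
Gen 9 (rule 149): 110011101
Gen 10 (rule 129): 000001000
Gen 11 (rule 149): 111101111
Gen 12 (rule 129): 011000110
Gen 13 (rule 149): 000110001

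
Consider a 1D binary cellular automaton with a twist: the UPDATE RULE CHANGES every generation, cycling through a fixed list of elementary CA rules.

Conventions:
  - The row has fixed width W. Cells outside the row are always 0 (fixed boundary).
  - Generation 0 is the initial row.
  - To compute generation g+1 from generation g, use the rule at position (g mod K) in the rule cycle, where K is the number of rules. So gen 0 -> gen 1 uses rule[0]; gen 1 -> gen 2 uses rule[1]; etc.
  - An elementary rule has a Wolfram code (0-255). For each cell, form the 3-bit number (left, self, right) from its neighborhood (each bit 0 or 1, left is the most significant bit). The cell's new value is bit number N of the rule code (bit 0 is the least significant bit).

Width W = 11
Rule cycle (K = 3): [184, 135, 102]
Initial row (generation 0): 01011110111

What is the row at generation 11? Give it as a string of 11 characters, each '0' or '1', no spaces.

Answer: 10101111000

Derivation:
Gen 0: 01011110111
Gen 1 (rule 184): 00111101110
Gen 2 (rule 135): 11011000100
Gen 3 (rule 102): 01101001100
Gen 4 (rule 184): 01010101010
Gen 5 (rule 135): 11010101010
Gen 6 (rule 102): 01111111110
Gen 7 (rule 184): 01111111101
Gen 8 (rule 135): 10111111001
Gen 9 (rule 102): 11000001011
Gen 10 (rule 184): 10100000110
Gen 11 (rule 135): 10101111000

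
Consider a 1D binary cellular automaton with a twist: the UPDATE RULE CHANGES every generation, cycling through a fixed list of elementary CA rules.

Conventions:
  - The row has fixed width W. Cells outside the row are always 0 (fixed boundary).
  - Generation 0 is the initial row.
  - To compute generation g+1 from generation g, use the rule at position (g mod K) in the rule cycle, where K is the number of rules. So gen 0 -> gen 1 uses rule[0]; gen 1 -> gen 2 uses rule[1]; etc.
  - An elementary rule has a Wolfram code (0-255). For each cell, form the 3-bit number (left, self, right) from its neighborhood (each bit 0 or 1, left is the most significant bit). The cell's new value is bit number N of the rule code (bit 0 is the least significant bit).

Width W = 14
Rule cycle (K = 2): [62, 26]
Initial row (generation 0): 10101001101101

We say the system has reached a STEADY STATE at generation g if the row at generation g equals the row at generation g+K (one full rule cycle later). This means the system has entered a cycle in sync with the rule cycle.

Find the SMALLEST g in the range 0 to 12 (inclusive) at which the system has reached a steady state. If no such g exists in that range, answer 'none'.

Gen 0: 10101001101101
Gen 1 (rule 62): 11111111011011
Gen 2 (rule 26): 10000000010010
Gen 3 (rule 62): 11000000111111
Gen 4 (rule 26): 10100001100000
Gen 5 (rule 62): 11110011010000
Gen 6 (rule 26): 10001110001000
Gen 7 (rule 62): 11011001011100
Gen 8 (rule 26): 10010110010010
Gen 9 (rule 62): 11111101111111
Gen 10 (rule 26): 10000001000000
Gen 11 (rule 62): 11000011100000
Gen 12 (rule 26): 10100110010000
Gen 13 (rule 62): 11111101111000
Gen 14 (rule 26): 10000001000100

Answer: none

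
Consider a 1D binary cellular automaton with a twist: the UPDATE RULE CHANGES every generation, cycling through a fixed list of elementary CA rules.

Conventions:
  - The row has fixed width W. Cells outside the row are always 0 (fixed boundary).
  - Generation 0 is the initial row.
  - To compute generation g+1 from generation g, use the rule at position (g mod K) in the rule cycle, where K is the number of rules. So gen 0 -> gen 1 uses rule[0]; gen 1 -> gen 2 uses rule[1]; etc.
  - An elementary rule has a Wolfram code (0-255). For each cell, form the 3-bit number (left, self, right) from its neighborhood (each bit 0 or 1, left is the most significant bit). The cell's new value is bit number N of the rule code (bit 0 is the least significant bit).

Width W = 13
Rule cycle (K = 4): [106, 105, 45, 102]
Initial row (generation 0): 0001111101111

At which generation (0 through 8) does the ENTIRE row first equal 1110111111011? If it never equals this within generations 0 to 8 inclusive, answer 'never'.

Answer: 3

Derivation:
Gen 0: 0001111101111
Gen 1 (rule 106): 0011000111001
Gen 2 (rule 105): 1011010101000
Gen 3 (rule 45): 1110111111011
Gen 4 (rule 102): 0011000001101
Gen 5 (rule 106): 0111000011110
Gen 6 (rule 105): 0101011010010
Gen 7 (rule 45): 0111110110010
Gen 8 (rule 102): 1000011010110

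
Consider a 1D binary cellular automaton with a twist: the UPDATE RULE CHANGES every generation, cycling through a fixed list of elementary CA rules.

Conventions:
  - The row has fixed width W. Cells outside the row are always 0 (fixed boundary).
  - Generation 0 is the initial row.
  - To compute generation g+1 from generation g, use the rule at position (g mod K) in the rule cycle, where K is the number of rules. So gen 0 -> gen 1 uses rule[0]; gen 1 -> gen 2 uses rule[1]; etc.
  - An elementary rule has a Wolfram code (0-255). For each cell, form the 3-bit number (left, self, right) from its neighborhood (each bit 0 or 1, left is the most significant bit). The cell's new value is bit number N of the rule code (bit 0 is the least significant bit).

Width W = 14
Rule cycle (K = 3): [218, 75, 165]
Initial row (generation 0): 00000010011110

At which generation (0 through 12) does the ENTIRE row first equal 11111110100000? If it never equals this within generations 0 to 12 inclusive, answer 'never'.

Answer: 10

Derivation:
Gen 0: 00000010011110
Gen 1 (rule 218): 00000101111111
Gen 2 (rule 75): 11111001000001
Gen 3 (rule 165): 01110001011101
Gen 4 (rule 218): 11111010011100
Gen 5 (rule 75): 10001000110101
Gen 6 (rule 165): 10101010001111
Gen 7 (rule 218): 00000001011111
Gen 8 (rule 75): 11111110010001
Gen 9 (rule 165): 01111100010101
Gen 10 (rule 218): 11111110100000
Gen 11 (rule 75): 10000010001111
Gen 12 (rule 165): 10111010100110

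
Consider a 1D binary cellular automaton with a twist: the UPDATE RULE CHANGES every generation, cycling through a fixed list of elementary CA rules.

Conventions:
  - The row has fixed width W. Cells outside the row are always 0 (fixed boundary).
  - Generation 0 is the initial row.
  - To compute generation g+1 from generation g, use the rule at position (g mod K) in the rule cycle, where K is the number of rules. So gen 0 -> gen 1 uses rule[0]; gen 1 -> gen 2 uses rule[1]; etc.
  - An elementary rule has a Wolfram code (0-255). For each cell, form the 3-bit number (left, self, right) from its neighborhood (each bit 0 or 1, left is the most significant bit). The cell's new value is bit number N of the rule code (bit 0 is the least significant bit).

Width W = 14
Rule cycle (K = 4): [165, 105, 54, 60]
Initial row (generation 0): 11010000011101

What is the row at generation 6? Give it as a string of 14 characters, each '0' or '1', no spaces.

Answer: 10110100100000

Derivation:
Gen 0: 11010000011101
Gen 1 (rule 165): 00110111001011
Gen 2 (rule 105): 10111101000111
Gen 3 (rule 54): 11000011101000
Gen 4 (rule 60): 10100010011100
Gen 5 (rule 165): 11101010001001
Gen 6 (rule 105): 10110100100000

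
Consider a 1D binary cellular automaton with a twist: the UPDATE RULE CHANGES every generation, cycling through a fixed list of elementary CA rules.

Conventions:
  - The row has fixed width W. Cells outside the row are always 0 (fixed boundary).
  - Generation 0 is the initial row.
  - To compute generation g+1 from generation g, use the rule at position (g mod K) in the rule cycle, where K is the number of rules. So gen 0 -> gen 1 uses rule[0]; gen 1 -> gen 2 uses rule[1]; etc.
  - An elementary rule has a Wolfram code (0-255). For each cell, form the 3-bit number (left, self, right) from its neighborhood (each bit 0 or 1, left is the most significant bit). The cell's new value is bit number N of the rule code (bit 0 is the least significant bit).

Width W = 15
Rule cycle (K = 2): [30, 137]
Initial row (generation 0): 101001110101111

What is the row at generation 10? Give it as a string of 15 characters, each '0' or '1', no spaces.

Gen 0: 101001110101111
Gen 1 (rule 30): 101111000101000
Gen 2 (rule 137): 001110010000011
Gen 3 (rule 30): 011001111000110
Gen 4 (rule 137): 010001110010100
Gen 5 (rule 30): 111011001110110
Gen 6 (rule 137): 110010001100100
Gen 7 (rule 30): 101111011011110
Gen 8 (rule 137): 001110010011100
Gen 9 (rule 30): 011001111110010
Gen 10 (rule 137): 010001111100000

Answer: 010001111100000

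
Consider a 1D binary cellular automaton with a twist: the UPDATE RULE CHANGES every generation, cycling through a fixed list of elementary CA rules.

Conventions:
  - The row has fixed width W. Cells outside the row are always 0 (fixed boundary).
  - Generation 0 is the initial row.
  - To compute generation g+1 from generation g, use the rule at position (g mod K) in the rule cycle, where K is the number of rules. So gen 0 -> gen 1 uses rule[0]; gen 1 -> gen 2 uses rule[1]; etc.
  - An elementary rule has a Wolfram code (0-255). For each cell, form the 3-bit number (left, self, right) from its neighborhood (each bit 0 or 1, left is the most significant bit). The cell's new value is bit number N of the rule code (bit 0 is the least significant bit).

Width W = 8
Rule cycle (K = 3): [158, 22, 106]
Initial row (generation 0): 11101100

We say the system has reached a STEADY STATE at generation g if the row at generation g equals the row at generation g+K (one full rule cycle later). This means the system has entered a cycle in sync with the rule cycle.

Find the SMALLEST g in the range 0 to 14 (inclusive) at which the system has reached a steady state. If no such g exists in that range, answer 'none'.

Answer: 8

Derivation:
Gen 0: 11101100
Gen 1 (rule 158): 11001010
Gen 2 (rule 22): 00111011
Gen 3 (rule 106): 01101111
Gen 4 (rule 158): 11001110
Gen 5 (rule 22): 00110001
Gen 6 (rule 106): 01110010
Gen 7 (rule 158): 11101111
Gen 8 (rule 22): 00000000
Gen 9 (rule 106): 00000000
Gen 10 (rule 158): 00000000
Gen 11 (rule 22): 00000000
Gen 12 (rule 106): 00000000
Gen 13 (rule 158): 00000000
Gen 14 (rule 22): 00000000
Gen 15 (rule 106): 00000000
Gen 16 (rule 158): 00000000
Gen 17 (rule 22): 00000000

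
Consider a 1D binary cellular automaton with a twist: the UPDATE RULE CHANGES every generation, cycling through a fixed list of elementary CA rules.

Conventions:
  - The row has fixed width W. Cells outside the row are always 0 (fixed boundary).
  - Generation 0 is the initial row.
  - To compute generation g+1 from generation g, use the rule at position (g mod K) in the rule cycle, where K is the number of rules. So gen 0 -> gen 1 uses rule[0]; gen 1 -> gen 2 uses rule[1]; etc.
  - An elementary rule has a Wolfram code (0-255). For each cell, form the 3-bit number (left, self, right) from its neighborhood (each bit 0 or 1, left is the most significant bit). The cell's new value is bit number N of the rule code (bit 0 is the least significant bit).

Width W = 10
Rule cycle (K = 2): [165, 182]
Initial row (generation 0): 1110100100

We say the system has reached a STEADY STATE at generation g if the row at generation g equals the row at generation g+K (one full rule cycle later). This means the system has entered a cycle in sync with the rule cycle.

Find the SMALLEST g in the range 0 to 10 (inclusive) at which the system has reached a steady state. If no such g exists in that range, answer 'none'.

Gen 0: 1110100100
Gen 1 (rule 165): 0101100101
Gen 2 (rule 182): 1110011111
Gen 3 (rule 165): 0100001110
Gen 4 (rule 182): 1110010101
Gen 5 (rule 165): 0100011111
Gen 6 (rule 182): 1110101110
Gen 7 (rule 165): 0101110100
Gen 8 (rule 182): 1110101110
Gen 9 (rule 165): 0101110100
Gen 10 (rule 182): 1110101110
Gen 11 (rule 165): 0101110100
Gen 12 (rule 182): 1110101110

Answer: 6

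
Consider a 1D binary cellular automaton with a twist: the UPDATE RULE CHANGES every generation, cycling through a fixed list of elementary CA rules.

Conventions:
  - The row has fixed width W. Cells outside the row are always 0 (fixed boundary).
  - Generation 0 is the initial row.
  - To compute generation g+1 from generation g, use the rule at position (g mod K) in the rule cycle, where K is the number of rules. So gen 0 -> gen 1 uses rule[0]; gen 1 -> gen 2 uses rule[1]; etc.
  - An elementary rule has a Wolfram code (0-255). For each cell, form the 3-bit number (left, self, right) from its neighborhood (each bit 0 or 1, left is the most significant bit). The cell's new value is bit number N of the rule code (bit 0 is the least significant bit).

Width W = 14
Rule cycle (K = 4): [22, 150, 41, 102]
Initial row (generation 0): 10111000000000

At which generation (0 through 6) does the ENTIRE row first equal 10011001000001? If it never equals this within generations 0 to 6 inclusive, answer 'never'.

Gen 0: 10111000000000
Gen 1 (rule 22): 10000100000000
Gen 2 (rule 150): 11001110000000
Gen 3 (rule 41): 10001000111111
Gen 4 (rule 102): 10011001000001
Gen 5 (rule 22): 11100111100011
Gen 6 (rule 150): 01011011010100

Answer: 4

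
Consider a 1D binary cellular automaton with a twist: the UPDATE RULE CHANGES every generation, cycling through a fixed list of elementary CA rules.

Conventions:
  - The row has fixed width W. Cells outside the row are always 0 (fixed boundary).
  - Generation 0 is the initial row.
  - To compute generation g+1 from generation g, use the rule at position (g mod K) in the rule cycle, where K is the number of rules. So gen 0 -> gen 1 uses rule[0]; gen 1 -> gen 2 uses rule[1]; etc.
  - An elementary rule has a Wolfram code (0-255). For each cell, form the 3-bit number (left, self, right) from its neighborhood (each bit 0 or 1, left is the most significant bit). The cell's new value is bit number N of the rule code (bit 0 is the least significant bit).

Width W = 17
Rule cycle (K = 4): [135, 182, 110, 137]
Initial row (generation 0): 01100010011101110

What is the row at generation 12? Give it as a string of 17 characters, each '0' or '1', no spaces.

Answer: 01001100010011100

Derivation:
Gen 0: 01100010011101110
Gen 1 (rule 135): 10001110101000100
Gen 2 (rule 182): 11010101111101110
Gen 3 (rule 110): 11111111000111010
Gen 4 (rule 137): 11111110010110000
Gen 5 (rule 135): 01111100110000111
Gen 6 (rule 182): 10111011001001010
Gen 7 (rule 110): 11101111011011110
Gen 8 (rule 137): 11001110010011100
Gen 9 (rule 135): 00010100110101001
Gen 10 (rule 182): 00111111001111111
Gen 11 (rule 110): 01100001011000001
Gen 12 (rule 137): 01001100010011100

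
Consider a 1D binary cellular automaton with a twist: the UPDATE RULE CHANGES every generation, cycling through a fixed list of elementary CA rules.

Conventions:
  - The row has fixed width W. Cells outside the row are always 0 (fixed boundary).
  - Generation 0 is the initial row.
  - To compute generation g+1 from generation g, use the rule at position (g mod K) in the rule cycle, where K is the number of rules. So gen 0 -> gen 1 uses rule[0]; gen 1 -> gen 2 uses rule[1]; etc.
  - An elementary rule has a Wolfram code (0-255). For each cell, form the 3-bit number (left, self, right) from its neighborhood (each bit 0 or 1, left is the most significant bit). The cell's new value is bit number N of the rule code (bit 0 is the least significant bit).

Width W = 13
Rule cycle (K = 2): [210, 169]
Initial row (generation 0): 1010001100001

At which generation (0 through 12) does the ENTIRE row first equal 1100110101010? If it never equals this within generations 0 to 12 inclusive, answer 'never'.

Gen 0: 1010001100001
Gen 1 (rule 210): 0001010110010
Gen 2 (rule 169): 1100101100000
Gen 3 (rule 210): 0111000110000
Gen 4 (rule 169): 0110010100111
Gen 5 (rule 210): 1011100011011
Gen 6 (rule 169): 0111001010110
Gen 7 (rule 210): 1011110000011
Gen 8 (rule 169): 0111100111010
Gen 9 (rule 210): 1011111011001
Gen 10 (rule 169): 0111110110000
Gen 11 (rule 210): 1011110011000
Gen 12 (rule 169): 0111100010011

Answer: never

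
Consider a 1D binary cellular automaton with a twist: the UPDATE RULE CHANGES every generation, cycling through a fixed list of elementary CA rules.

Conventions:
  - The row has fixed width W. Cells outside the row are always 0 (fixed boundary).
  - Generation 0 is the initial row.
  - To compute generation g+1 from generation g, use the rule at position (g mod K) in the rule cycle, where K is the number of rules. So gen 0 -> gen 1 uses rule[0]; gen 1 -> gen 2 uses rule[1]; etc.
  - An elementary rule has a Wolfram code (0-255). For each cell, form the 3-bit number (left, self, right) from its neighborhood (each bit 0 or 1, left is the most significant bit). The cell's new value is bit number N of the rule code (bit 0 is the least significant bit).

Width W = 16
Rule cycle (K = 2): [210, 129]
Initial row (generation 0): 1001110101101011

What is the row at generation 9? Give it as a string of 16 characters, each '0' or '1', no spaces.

Gen 0: 1001110101101011
Gen 1 (rule 210): 0110110000100001
Gen 2 (rule 129): 0000000110001100
Gen 3 (rule 210): 0000001011010110
Gen 4 (rule 129): 1111100000000000
Gen 5 (rule 210): 0111110000000000
Gen 6 (rule 129): 0011100111111111
Gen 7 (rule 210): 0101111011111111
Gen 8 (rule 129): 0000110001111110
Gen 9 (rule 210): 0001011010111111

Answer: 0001011010111111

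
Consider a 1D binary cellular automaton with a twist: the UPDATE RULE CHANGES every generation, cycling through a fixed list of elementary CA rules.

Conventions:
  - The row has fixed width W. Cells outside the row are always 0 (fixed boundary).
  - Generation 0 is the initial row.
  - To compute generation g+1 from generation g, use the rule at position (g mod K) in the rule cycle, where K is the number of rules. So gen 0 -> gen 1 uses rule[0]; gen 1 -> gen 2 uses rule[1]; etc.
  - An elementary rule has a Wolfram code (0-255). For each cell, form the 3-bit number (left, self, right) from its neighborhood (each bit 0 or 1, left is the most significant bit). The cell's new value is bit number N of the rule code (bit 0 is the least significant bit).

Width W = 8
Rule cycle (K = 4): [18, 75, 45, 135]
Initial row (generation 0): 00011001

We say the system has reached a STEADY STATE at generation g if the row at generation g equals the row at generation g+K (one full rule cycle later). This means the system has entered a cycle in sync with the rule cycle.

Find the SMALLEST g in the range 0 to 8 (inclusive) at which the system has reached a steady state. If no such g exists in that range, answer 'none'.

Gen 0: 00011001
Gen 1 (rule 18): 00100110
Gen 2 (rule 75): 11001110
Gen 3 (rule 45): 10001000
Gen 4 (rule 135): 10111011
Gen 5 (rule 18): 00000000
Gen 6 (rule 75): 11111111
Gen 7 (rule 45): 10000000
Gen 8 (rule 135): 10111111
Gen 9 (rule 18): 00000000
Gen 10 (rule 75): 11111111
Gen 11 (rule 45): 10000000
Gen 12 (rule 135): 10111111

Answer: 5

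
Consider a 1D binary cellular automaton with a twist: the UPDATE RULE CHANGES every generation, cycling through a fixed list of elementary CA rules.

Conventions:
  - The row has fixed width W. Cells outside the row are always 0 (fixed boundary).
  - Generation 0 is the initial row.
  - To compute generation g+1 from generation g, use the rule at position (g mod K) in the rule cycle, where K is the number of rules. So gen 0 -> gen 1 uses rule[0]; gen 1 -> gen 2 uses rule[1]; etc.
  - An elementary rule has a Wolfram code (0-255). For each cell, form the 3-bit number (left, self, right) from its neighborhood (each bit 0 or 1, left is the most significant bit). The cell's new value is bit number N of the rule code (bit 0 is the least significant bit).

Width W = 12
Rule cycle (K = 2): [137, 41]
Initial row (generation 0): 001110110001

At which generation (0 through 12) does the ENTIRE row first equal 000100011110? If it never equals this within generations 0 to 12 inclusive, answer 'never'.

Answer: 11

Derivation:
Gen 0: 001110110001
Gen 1 (rule 137): 101100100100
Gen 2 (rule 41): 011000000001
Gen 3 (rule 137): 010011111100
Gen 4 (rule 41): 000010000001
Gen 5 (rule 137): 111000111100
Gen 6 (rule 41): 100010100001
Gen 7 (rule 137): 001000001100
Gen 8 (rule 41): 100011101001
Gen 9 (rule 137): 001011000000
Gen 10 (rule 41): 100110011111
Gen 11 (rule 137): 000100011110
Gen 12 (rule 41): 110001010000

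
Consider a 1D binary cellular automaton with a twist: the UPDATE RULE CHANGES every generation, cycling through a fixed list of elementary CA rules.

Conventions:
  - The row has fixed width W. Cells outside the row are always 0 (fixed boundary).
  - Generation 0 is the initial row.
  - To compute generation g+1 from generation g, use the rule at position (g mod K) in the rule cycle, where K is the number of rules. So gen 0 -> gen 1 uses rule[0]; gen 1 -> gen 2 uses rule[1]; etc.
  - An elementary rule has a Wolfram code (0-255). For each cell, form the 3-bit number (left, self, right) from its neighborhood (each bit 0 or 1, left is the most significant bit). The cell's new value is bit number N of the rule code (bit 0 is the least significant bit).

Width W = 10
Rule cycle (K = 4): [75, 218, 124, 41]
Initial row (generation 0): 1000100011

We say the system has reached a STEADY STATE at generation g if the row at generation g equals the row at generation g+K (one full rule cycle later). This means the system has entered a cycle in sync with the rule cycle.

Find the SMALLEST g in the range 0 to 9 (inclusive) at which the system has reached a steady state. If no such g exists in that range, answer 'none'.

Gen 0: 1000100011
Gen 1 (rule 75): 0011001111
Gen 2 (rule 218): 0111111111
Gen 3 (rule 124): 0100000001
Gen 4 (rule 41): 0001111100
Gen 5 (rule 75): 1111000101
Gen 6 (rule 218): 1111101000
Gen 7 (rule 124): 1000111100
Gen 8 (rule 41): 0010100001
Gen 9 (rule 75): 1100001110
Gen 10 (rule 218): 1110011111
Gen 11 (rule 124): 1011010001
Gen 12 (rule 41): 0110100100
Gen 13 (rule 75): 1110001001

Answer: none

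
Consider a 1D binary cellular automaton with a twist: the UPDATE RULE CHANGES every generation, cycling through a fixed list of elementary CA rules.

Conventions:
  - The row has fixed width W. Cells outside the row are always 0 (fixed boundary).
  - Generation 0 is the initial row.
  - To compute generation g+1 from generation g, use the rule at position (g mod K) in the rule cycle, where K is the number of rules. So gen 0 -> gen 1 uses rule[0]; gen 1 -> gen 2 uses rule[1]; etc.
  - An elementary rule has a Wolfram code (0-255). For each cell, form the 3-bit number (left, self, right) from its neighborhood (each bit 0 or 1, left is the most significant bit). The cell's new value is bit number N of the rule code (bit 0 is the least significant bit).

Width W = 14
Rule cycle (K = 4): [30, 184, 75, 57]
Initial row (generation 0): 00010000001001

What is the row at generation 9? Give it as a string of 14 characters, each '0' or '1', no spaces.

Gen 0: 00010000001001
Gen 1 (rule 30): 00111000011111
Gen 2 (rule 184): 00110100011110
Gen 3 (rule 75): 11110001110010
Gen 4 (rule 57): 10001101001001
Gen 5 (rule 30): 11011001111111
Gen 6 (rule 184): 10110101111110
Gen 7 (rule 75): 00110001000010
Gen 8 (rule 57): 10101100111001
Gen 9 (rule 30): 10101011100111

Answer: 10101011100111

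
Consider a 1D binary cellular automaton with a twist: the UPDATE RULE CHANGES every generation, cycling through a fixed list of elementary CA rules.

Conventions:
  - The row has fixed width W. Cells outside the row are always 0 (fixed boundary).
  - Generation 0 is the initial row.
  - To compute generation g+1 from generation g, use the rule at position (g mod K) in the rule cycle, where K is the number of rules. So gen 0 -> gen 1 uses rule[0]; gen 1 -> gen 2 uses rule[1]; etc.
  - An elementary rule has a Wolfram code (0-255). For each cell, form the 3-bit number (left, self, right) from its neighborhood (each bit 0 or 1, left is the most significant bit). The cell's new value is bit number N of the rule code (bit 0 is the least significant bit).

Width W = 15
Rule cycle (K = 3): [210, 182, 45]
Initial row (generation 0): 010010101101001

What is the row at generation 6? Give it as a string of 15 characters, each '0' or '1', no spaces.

Gen 0: 010010101101001
Gen 1 (rule 210): 101100000100110
Gen 2 (rule 182): 110010001111001
Gen 3 (rule 45): 100010101000001
Gen 4 (rule 210): 010100000100010
Gen 5 (rule 182): 111110001110111
Gen 6 (rule 45): 100000101001100

Answer: 100000101001100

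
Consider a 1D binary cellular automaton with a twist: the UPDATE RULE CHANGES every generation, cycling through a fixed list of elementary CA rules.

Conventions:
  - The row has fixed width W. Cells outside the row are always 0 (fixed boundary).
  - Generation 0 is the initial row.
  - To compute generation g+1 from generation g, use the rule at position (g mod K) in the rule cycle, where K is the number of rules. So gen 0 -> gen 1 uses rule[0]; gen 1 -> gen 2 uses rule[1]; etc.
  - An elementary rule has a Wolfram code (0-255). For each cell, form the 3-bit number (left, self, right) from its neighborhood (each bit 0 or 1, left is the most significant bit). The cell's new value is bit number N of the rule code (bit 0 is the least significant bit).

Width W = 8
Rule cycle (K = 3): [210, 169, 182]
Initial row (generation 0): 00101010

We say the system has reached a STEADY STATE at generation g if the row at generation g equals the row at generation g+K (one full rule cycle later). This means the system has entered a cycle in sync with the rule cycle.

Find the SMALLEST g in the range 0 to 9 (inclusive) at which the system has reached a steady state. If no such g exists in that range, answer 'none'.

Gen 0: 00101010
Gen 1 (rule 210): 01000001
Gen 2 (rule 169): 00011100
Gen 3 (rule 182): 00101010
Gen 4 (rule 210): 01000001
Gen 5 (rule 169): 00011100
Gen 6 (rule 182): 00101010
Gen 7 (rule 210): 01000001
Gen 8 (rule 169): 00011100
Gen 9 (rule 182): 00101010
Gen 10 (rule 210): 01000001
Gen 11 (rule 169): 00011100
Gen 12 (rule 182): 00101010

Answer: 0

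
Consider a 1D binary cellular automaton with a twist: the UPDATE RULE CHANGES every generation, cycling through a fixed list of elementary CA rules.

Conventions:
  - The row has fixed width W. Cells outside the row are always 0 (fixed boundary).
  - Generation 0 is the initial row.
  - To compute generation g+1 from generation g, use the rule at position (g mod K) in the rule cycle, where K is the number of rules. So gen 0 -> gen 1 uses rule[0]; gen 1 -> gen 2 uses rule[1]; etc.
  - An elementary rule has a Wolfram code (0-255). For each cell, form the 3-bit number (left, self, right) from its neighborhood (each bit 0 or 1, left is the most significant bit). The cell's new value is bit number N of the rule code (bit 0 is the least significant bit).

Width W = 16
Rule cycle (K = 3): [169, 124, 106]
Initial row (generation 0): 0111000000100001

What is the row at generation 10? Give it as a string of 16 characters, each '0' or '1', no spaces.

Gen 0: 0111000000100001
Gen 1 (rule 169): 0110011110001100
Gen 2 (rule 124): 0111010011001110
Gen 3 (rule 106): 1101100111011010
Gen 4 (rule 169): 1011000110110100
Gen 5 (rule 124): 1111100111111110
Gen 6 (rule 106): 1000101100000010
Gen 7 (rule 169): 0010011001111000
Gen 8 (rule 124): 0011011101001100
Gen 9 (rule 106): 0111110110011100
Gen 10 (rule 169): 0111101100011001

Answer: 0111101100011001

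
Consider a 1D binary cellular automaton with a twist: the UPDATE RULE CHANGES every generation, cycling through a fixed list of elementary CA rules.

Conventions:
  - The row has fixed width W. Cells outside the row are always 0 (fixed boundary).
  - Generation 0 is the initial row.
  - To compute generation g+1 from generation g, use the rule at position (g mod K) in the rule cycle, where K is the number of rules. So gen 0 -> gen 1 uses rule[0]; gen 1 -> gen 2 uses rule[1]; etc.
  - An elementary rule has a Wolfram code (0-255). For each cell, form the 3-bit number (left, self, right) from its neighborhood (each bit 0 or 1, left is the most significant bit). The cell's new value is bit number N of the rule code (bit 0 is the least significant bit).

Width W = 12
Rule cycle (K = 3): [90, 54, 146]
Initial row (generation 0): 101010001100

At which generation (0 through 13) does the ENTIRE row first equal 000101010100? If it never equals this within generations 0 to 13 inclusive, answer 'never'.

Gen 0: 101010001100
Gen 1 (rule 90): 000001011110
Gen 2 (rule 54): 000011100001
Gen 3 (rule 146): 000101010010
Gen 4 (rule 90): 001000001101
Gen 5 (rule 54): 011100010011
Gen 6 (rule 146): 101010101100
Gen 7 (rule 90): 000000001110
Gen 8 (rule 54): 000000010001
Gen 9 (rule 146): 000000101010
Gen 10 (rule 90): 000001000001
Gen 11 (rule 54): 000011100011
Gen 12 (rule 146): 000101010100
Gen 13 (rule 90): 001000000010

Answer: 12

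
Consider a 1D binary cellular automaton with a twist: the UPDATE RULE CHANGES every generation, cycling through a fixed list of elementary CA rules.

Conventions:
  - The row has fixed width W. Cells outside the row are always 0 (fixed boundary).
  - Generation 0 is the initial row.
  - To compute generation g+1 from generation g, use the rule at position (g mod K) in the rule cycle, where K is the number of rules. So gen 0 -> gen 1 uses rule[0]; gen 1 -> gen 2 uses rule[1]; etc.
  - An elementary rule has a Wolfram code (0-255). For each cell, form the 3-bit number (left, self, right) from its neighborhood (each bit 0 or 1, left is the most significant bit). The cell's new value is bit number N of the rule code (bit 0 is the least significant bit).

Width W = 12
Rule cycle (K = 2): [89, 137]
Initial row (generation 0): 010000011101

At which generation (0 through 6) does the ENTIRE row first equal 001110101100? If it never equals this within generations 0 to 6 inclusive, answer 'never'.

Gen 0: 010000011101
Gen 1 (rule 89): 001111010100
Gen 2 (rule 137): 101110000001
Gen 3 (rule 89): 001011111100
Gen 4 (rule 137): 100011111001
Gen 5 (rule 89): 011010001100
Gen 6 (rule 137): 010000101001

Answer: never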